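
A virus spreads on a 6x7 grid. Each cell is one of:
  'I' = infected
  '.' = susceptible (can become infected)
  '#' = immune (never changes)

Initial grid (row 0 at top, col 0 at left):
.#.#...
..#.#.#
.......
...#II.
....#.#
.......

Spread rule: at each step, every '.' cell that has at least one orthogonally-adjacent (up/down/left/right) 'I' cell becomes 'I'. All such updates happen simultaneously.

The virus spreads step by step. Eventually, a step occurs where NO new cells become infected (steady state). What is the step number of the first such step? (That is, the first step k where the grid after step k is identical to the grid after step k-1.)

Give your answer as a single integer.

Step 0 (initial): 2 infected
Step 1: +4 new -> 6 infected
Step 2: +4 new -> 10 infected
Step 3: +5 new -> 15 infected
Step 4: +5 new -> 20 infected
Step 5: +6 new -> 26 infected
Step 6: +4 new -> 30 infected
Step 7: +3 new -> 33 infected
Step 8: +0 new -> 33 infected

Answer: 8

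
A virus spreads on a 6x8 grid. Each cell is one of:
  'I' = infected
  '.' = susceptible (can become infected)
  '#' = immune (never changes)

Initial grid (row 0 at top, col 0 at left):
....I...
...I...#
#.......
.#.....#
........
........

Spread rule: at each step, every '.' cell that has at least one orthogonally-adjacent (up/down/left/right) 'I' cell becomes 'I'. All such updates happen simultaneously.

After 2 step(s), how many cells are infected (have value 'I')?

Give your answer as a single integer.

Step 0 (initial): 2 infected
Step 1: +5 new -> 7 infected
Step 2: +7 new -> 14 infected

Answer: 14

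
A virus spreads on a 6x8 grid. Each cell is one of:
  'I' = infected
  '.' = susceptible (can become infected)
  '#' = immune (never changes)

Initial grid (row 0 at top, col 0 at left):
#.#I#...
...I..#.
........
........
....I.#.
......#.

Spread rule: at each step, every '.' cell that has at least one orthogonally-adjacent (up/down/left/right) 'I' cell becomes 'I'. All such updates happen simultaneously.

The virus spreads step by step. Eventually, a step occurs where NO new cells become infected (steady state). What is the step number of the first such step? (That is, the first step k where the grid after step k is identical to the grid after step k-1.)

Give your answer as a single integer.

Answer: 7

Derivation:
Step 0 (initial): 3 infected
Step 1: +7 new -> 10 infected
Step 2: +9 new -> 19 infected
Step 3: +9 new -> 28 infected
Step 4: +7 new -> 35 infected
Step 5: +5 new -> 40 infected
Step 6: +2 new -> 42 infected
Step 7: +0 new -> 42 infected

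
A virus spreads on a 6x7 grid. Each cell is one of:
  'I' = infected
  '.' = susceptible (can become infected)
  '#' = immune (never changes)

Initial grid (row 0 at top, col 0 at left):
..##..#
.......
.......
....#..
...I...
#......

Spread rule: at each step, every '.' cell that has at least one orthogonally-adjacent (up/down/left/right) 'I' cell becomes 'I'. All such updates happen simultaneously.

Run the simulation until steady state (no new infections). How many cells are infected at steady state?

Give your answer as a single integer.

Answer: 37

Derivation:
Step 0 (initial): 1 infected
Step 1: +4 new -> 5 infected
Step 2: +6 new -> 11 infected
Step 3: +9 new -> 20 infected
Step 4: +7 new -> 27 infected
Step 5: +5 new -> 32 infected
Step 6: +4 new -> 36 infected
Step 7: +1 new -> 37 infected
Step 8: +0 new -> 37 infected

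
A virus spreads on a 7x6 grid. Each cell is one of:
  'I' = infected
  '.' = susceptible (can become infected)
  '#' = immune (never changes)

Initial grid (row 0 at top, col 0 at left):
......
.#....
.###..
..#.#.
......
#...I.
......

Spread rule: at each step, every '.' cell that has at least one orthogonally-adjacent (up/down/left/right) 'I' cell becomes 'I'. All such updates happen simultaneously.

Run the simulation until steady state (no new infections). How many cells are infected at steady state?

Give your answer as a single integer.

Answer: 35

Derivation:
Step 0 (initial): 1 infected
Step 1: +4 new -> 5 infected
Step 2: +5 new -> 10 infected
Step 3: +5 new -> 15 infected
Step 4: +3 new -> 18 infected
Step 5: +5 new -> 23 infected
Step 6: +3 new -> 26 infected
Step 7: +3 new -> 29 infected
Step 8: +3 new -> 32 infected
Step 9: +2 new -> 34 infected
Step 10: +1 new -> 35 infected
Step 11: +0 new -> 35 infected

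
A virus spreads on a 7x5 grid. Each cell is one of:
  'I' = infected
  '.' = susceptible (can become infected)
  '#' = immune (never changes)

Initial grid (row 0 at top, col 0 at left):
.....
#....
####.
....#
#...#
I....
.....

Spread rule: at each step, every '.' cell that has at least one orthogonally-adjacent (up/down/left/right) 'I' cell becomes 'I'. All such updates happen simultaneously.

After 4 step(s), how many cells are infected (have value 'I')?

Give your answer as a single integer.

Answer: 15

Derivation:
Step 0 (initial): 1 infected
Step 1: +2 new -> 3 infected
Step 2: +3 new -> 6 infected
Step 3: +4 new -> 10 infected
Step 4: +5 new -> 15 infected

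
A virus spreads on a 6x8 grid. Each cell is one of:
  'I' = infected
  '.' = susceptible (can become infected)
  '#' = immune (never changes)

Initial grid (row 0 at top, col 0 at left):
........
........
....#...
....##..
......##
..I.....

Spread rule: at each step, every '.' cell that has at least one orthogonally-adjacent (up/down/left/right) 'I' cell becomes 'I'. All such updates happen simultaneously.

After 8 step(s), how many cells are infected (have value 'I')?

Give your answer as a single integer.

Answer: 36

Derivation:
Step 0 (initial): 1 infected
Step 1: +3 new -> 4 infected
Step 2: +5 new -> 9 infected
Step 3: +6 new -> 15 infected
Step 4: +6 new -> 21 infected
Step 5: +5 new -> 26 infected
Step 6: +4 new -> 30 infected
Step 7: +3 new -> 33 infected
Step 8: +3 new -> 36 infected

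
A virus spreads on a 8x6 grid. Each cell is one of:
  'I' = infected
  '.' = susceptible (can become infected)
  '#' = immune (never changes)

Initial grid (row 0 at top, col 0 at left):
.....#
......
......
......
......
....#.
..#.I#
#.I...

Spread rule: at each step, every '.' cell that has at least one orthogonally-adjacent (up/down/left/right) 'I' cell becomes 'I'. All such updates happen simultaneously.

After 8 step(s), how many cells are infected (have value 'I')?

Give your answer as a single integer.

Answer: 42

Derivation:
Step 0 (initial): 2 infected
Step 1: +4 new -> 6 infected
Step 2: +3 new -> 9 infected
Step 3: +4 new -> 13 infected
Step 4: +5 new -> 18 infected
Step 5: +6 new -> 24 infected
Step 6: +7 new -> 31 infected
Step 7: +6 new -> 37 infected
Step 8: +5 new -> 42 infected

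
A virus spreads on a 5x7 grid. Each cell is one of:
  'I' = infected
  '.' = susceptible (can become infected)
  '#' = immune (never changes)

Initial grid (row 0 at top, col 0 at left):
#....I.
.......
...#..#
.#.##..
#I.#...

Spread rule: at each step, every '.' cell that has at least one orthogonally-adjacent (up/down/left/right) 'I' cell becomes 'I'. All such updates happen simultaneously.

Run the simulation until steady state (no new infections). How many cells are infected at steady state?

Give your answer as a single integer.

Answer: 27

Derivation:
Step 0 (initial): 2 infected
Step 1: +4 new -> 6 infected
Step 2: +5 new -> 11 infected
Step 3: +5 new -> 16 infected
Step 4: +5 new -> 21 infected
Step 5: +4 new -> 25 infected
Step 6: +2 new -> 27 infected
Step 7: +0 new -> 27 infected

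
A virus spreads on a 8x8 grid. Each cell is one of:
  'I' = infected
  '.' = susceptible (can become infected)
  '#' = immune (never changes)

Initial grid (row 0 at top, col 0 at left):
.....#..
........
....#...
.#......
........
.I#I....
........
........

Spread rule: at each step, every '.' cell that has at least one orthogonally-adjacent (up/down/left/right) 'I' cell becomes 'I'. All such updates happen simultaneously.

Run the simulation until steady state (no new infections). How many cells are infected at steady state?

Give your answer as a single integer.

Answer: 60

Derivation:
Step 0 (initial): 2 infected
Step 1: +6 new -> 8 infected
Step 2: +10 new -> 18 infected
Step 3: +10 new -> 28 infected
Step 4: +8 new -> 36 infected
Step 5: +10 new -> 46 infected
Step 6: +8 new -> 54 infected
Step 7: +3 new -> 57 infected
Step 8: +2 new -> 59 infected
Step 9: +1 new -> 60 infected
Step 10: +0 new -> 60 infected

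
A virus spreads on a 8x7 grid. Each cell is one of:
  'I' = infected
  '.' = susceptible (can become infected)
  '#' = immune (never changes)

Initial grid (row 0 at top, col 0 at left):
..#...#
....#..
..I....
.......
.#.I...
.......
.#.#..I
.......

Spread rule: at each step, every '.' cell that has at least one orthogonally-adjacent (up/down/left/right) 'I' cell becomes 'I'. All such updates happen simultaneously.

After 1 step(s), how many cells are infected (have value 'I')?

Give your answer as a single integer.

Answer: 14

Derivation:
Step 0 (initial): 3 infected
Step 1: +11 new -> 14 infected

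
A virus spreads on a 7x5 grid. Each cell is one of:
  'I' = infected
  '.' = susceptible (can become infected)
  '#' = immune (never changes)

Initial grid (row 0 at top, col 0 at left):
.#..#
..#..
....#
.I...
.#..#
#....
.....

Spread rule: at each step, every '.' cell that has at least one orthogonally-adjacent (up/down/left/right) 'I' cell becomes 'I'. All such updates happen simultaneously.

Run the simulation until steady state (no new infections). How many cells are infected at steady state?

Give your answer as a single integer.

Step 0 (initial): 1 infected
Step 1: +3 new -> 4 infected
Step 2: +6 new -> 10 infected
Step 3: +5 new -> 15 infected
Step 4: +5 new -> 20 infected
Step 5: +5 new -> 25 infected
Step 6: +3 new -> 28 infected
Step 7: +0 new -> 28 infected

Answer: 28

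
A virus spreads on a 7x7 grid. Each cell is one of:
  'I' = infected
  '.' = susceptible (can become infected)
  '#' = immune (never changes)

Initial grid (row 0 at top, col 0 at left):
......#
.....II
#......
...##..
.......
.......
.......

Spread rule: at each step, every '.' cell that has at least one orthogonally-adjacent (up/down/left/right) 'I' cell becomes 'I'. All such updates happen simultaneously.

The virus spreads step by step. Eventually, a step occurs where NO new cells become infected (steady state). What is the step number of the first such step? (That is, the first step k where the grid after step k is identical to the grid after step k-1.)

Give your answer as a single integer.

Step 0 (initial): 2 infected
Step 1: +4 new -> 6 infected
Step 2: +5 new -> 11 infected
Step 3: +5 new -> 16 infected
Step 4: +6 new -> 22 infected
Step 5: +8 new -> 30 infected
Step 6: +5 new -> 35 infected
Step 7: +4 new -> 39 infected
Step 8: +3 new -> 42 infected
Step 9: +2 new -> 44 infected
Step 10: +1 new -> 45 infected
Step 11: +0 new -> 45 infected

Answer: 11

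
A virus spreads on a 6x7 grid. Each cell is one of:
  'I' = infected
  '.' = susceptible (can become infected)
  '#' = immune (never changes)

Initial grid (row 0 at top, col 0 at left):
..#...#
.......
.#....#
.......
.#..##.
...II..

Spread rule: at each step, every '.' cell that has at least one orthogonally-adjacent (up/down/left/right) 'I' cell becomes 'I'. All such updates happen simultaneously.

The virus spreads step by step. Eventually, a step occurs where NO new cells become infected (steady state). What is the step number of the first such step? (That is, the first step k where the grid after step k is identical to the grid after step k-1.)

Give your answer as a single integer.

Step 0 (initial): 2 infected
Step 1: +3 new -> 5 infected
Step 2: +4 new -> 9 infected
Step 3: +5 new -> 14 infected
Step 4: +7 new -> 21 infected
Step 5: +5 new -> 26 infected
Step 6: +4 new -> 30 infected
Step 7: +4 new -> 34 infected
Step 8: +1 new -> 35 infected
Step 9: +0 new -> 35 infected

Answer: 9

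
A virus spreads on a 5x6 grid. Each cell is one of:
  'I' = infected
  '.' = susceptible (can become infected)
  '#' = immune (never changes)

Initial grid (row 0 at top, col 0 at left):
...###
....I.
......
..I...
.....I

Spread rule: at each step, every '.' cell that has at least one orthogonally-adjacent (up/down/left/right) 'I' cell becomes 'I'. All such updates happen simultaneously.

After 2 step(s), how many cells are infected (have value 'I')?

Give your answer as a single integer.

Step 0 (initial): 3 infected
Step 1: +9 new -> 12 infected
Step 2: +8 new -> 20 infected

Answer: 20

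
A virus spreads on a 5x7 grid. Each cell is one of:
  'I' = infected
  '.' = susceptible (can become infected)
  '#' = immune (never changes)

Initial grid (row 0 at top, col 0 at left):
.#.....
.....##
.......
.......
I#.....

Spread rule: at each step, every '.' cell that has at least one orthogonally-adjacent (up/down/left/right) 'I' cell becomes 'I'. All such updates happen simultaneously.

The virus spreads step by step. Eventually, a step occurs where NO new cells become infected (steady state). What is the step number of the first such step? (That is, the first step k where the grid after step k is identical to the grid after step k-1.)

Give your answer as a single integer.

Step 0 (initial): 1 infected
Step 1: +1 new -> 2 infected
Step 2: +2 new -> 4 infected
Step 3: +3 new -> 7 infected
Step 4: +5 new -> 12 infected
Step 5: +4 new -> 16 infected
Step 6: +5 new -> 21 infected
Step 7: +5 new -> 26 infected
Step 8: +3 new -> 29 infected
Step 9: +1 new -> 30 infected
Step 10: +1 new -> 31 infected
Step 11: +0 new -> 31 infected

Answer: 11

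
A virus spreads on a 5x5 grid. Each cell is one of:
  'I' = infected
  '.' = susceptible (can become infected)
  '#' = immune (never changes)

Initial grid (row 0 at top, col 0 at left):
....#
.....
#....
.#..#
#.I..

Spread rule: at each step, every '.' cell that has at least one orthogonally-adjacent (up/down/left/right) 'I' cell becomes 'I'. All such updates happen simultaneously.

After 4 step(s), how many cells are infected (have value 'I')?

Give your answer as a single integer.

Step 0 (initial): 1 infected
Step 1: +3 new -> 4 infected
Step 2: +3 new -> 7 infected
Step 3: +3 new -> 10 infected
Step 4: +4 new -> 14 infected

Answer: 14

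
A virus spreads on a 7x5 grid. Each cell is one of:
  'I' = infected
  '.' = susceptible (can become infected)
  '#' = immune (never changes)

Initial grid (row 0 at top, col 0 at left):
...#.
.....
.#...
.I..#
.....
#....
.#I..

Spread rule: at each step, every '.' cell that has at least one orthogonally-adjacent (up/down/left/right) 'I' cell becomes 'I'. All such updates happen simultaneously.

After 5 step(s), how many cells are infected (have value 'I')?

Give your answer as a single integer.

Answer: 28

Derivation:
Step 0 (initial): 2 infected
Step 1: +5 new -> 7 infected
Step 2: +8 new -> 15 infected
Step 3: +5 new -> 20 infected
Step 4: +6 new -> 26 infected
Step 5: +2 new -> 28 infected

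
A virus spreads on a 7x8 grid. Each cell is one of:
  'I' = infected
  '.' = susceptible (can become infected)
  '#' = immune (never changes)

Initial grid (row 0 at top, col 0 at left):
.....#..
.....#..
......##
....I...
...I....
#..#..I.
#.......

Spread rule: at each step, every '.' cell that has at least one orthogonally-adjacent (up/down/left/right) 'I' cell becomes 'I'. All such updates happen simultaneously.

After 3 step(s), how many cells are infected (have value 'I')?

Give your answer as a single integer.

Answer: 33

Derivation:
Step 0 (initial): 3 infected
Step 1: +9 new -> 12 infected
Step 2: +12 new -> 24 infected
Step 3: +9 new -> 33 infected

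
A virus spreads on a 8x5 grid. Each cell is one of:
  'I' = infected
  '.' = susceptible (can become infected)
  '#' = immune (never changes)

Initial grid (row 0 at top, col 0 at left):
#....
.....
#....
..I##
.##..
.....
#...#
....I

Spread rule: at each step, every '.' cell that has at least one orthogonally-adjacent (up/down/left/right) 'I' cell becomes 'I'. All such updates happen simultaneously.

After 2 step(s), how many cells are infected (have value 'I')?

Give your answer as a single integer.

Answer: 11

Derivation:
Step 0 (initial): 2 infected
Step 1: +3 new -> 5 infected
Step 2: +6 new -> 11 infected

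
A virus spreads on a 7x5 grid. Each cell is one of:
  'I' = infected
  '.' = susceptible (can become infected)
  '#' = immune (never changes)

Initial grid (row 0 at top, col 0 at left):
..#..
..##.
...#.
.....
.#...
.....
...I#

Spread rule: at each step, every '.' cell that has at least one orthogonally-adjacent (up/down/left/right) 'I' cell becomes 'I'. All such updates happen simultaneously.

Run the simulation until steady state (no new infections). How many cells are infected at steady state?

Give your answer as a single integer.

Answer: 29

Derivation:
Step 0 (initial): 1 infected
Step 1: +2 new -> 3 infected
Step 2: +4 new -> 7 infected
Step 3: +5 new -> 12 infected
Step 4: +3 new -> 15 infected
Step 5: +4 new -> 19 infected
Step 6: +3 new -> 22 infected
Step 7: +3 new -> 25 infected
Step 8: +3 new -> 28 infected
Step 9: +1 new -> 29 infected
Step 10: +0 new -> 29 infected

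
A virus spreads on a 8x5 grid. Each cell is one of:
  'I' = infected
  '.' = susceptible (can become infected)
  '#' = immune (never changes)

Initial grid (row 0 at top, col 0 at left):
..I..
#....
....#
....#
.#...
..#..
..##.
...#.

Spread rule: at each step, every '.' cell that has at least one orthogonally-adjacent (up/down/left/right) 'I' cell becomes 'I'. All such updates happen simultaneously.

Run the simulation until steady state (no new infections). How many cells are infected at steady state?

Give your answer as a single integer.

Answer: 32

Derivation:
Step 0 (initial): 1 infected
Step 1: +3 new -> 4 infected
Step 2: +5 new -> 9 infected
Step 3: +4 new -> 13 infected
Step 4: +4 new -> 17 infected
Step 5: +2 new -> 19 infected
Step 6: +3 new -> 22 infected
Step 7: +2 new -> 24 infected
Step 8: +3 new -> 27 infected
Step 9: +3 new -> 30 infected
Step 10: +1 new -> 31 infected
Step 11: +1 new -> 32 infected
Step 12: +0 new -> 32 infected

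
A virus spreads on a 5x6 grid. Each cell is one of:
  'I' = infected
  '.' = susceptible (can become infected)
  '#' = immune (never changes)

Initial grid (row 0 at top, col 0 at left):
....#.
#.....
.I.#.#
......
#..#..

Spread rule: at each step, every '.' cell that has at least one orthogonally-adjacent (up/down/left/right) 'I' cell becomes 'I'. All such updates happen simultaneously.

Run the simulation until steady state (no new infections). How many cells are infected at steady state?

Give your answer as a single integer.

Answer: 24

Derivation:
Step 0 (initial): 1 infected
Step 1: +4 new -> 5 infected
Step 2: +5 new -> 10 infected
Step 3: +5 new -> 15 infected
Step 4: +3 new -> 18 infected
Step 5: +4 new -> 22 infected
Step 6: +2 new -> 24 infected
Step 7: +0 new -> 24 infected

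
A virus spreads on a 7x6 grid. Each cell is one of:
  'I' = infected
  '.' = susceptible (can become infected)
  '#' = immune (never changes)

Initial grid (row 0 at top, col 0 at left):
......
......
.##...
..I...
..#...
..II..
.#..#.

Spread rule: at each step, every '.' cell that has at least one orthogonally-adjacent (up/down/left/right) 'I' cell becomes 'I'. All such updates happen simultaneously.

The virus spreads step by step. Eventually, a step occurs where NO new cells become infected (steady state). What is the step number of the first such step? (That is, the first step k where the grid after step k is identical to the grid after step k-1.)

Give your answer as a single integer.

Answer: 7

Derivation:
Step 0 (initial): 3 infected
Step 1: +7 new -> 10 infected
Step 2: +7 new -> 17 infected
Step 3: +8 new -> 25 infected
Step 4: +5 new -> 30 infected
Step 5: +5 new -> 35 infected
Step 6: +2 new -> 37 infected
Step 7: +0 new -> 37 infected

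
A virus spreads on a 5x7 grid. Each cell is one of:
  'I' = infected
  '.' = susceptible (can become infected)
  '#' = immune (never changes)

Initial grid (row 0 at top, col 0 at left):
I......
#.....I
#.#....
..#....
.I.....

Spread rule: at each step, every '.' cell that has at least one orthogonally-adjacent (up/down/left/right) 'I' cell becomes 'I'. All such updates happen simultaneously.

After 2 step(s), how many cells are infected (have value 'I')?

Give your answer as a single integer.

Answer: 19

Derivation:
Step 0 (initial): 3 infected
Step 1: +7 new -> 10 infected
Step 2: +9 new -> 19 infected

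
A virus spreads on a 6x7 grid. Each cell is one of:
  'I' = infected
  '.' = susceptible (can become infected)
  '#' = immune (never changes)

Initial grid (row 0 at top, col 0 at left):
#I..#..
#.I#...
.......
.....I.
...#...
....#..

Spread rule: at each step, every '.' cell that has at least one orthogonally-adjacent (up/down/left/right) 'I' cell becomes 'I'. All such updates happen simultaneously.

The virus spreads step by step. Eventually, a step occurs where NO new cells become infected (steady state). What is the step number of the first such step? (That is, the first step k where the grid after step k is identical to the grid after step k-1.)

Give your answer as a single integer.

Answer: 7

Derivation:
Step 0 (initial): 3 infected
Step 1: +7 new -> 10 infected
Step 2: +11 new -> 21 infected
Step 3: +7 new -> 28 infected
Step 4: +4 new -> 32 infected
Step 5: +3 new -> 35 infected
Step 6: +1 new -> 36 infected
Step 7: +0 new -> 36 infected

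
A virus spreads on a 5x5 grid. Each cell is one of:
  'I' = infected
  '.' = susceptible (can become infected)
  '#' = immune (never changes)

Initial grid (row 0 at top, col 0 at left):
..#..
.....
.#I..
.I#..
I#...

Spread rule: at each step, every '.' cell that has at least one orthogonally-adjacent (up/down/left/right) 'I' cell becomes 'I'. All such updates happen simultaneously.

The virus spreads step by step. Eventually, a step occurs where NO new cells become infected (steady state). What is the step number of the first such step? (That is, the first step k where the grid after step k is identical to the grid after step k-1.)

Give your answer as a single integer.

Answer: 5

Derivation:
Step 0 (initial): 3 infected
Step 1: +3 new -> 6 infected
Step 2: +5 new -> 11 infected
Step 3: +6 new -> 17 infected
Step 4: +4 new -> 21 infected
Step 5: +0 new -> 21 infected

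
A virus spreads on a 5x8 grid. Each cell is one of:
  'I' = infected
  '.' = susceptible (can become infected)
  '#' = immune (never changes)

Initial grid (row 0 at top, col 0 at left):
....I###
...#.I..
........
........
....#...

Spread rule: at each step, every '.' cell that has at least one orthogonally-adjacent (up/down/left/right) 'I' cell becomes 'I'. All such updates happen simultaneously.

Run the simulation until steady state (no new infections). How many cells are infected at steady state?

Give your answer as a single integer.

Answer: 35

Derivation:
Step 0 (initial): 2 infected
Step 1: +4 new -> 6 infected
Step 2: +5 new -> 11 infected
Step 3: +7 new -> 18 infected
Step 4: +6 new -> 24 infected
Step 5: +5 new -> 29 infected
Step 6: +3 new -> 32 infected
Step 7: +2 new -> 34 infected
Step 8: +1 new -> 35 infected
Step 9: +0 new -> 35 infected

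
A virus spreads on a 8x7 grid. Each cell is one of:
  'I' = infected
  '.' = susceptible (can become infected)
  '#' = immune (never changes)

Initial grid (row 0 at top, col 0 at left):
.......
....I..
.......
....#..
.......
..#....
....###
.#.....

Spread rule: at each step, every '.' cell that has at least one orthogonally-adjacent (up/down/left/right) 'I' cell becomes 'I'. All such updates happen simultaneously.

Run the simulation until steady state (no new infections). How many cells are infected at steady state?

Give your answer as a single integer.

Answer: 50

Derivation:
Step 0 (initial): 1 infected
Step 1: +4 new -> 5 infected
Step 2: +6 new -> 11 infected
Step 3: +7 new -> 18 infected
Step 4: +7 new -> 25 infected
Step 5: +8 new -> 33 infected
Step 6: +5 new -> 38 infected
Step 7: +4 new -> 42 infected
Step 8: +4 new -> 46 infected
Step 9: +2 new -> 48 infected
Step 10: +2 new -> 50 infected
Step 11: +0 new -> 50 infected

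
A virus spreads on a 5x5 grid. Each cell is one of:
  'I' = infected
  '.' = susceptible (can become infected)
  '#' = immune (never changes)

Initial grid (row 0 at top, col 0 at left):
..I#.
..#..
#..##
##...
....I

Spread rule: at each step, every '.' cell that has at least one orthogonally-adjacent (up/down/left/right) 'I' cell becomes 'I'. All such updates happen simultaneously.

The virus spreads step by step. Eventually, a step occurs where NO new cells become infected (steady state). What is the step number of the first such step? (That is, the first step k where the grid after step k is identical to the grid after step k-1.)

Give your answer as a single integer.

Answer: 5

Derivation:
Step 0 (initial): 2 infected
Step 1: +3 new -> 5 infected
Step 2: +4 new -> 9 infected
Step 3: +4 new -> 13 infected
Step 4: +2 new -> 15 infected
Step 5: +0 new -> 15 infected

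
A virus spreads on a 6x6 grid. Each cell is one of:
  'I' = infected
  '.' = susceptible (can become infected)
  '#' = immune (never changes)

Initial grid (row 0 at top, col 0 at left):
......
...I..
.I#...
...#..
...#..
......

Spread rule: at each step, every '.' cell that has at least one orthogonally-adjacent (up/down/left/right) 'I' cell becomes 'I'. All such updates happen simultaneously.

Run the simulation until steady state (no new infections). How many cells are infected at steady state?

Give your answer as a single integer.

Answer: 33

Derivation:
Step 0 (initial): 2 infected
Step 1: +7 new -> 9 infected
Step 2: +9 new -> 18 infected
Step 3: +7 new -> 25 infected
Step 4: +4 new -> 29 infected
Step 5: +3 new -> 32 infected
Step 6: +1 new -> 33 infected
Step 7: +0 new -> 33 infected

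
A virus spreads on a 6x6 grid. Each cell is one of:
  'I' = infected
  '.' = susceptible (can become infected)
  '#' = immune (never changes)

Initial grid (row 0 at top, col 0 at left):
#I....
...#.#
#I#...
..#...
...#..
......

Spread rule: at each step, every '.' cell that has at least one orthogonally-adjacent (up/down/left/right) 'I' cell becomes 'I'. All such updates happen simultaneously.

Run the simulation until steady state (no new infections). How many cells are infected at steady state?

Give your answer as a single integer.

Answer: 29

Derivation:
Step 0 (initial): 2 infected
Step 1: +3 new -> 5 infected
Step 2: +5 new -> 10 infected
Step 3: +4 new -> 14 infected
Step 4: +4 new -> 18 infected
Step 5: +2 new -> 20 infected
Step 6: +4 new -> 24 infected
Step 7: +4 new -> 28 infected
Step 8: +1 new -> 29 infected
Step 9: +0 new -> 29 infected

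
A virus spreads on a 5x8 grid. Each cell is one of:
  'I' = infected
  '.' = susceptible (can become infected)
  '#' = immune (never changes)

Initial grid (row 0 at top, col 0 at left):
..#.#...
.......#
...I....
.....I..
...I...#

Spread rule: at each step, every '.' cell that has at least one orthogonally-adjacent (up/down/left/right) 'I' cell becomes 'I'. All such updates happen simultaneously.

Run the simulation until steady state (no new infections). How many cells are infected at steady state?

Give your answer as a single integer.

Step 0 (initial): 3 infected
Step 1: +10 new -> 13 infected
Step 2: +10 new -> 23 infected
Step 3: +7 new -> 30 infected
Step 4: +4 new -> 34 infected
Step 5: +2 new -> 36 infected
Step 6: +0 new -> 36 infected

Answer: 36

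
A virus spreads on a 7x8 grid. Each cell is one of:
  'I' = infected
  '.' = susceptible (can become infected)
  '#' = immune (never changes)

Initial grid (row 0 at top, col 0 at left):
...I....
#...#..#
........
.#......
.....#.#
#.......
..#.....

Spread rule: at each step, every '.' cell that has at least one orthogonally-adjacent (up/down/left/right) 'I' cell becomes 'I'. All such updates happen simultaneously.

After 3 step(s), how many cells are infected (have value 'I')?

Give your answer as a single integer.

Step 0 (initial): 1 infected
Step 1: +3 new -> 4 infected
Step 2: +4 new -> 8 infected
Step 3: +7 new -> 15 infected

Answer: 15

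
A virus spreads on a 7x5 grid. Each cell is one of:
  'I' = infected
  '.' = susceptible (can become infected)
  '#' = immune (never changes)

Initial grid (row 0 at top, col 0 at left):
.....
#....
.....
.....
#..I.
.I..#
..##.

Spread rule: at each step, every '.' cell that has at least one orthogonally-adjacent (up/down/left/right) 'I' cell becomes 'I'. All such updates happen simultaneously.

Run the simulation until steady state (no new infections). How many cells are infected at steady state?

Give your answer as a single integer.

Answer: 29

Derivation:
Step 0 (initial): 2 infected
Step 1: +8 new -> 10 infected
Step 2: +5 new -> 15 infected
Step 3: +5 new -> 20 infected
Step 4: +5 new -> 25 infected
Step 5: +3 new -> 28 infected
Step 6: +1 new -> 29 infected
Step 7: +0 new -> 29 infected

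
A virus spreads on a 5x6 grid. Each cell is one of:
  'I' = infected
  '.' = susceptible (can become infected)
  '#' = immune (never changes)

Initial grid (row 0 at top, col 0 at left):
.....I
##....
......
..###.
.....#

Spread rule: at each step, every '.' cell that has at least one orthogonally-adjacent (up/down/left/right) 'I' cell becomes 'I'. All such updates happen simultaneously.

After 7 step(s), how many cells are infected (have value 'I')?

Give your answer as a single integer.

Step 0 (initial): 1 infected
Step 1: +2 new -> 3 infected
Step 2: +3 new -> 6 infected
Step 3: +4 new -> 10 infected
Step 4: +3 new -> 13 infected
Step 5: +2 new -> 15 infected
Step 6: +1 new -> 16 infected
Step 7: +2 new -> 18 infected

Answer: 18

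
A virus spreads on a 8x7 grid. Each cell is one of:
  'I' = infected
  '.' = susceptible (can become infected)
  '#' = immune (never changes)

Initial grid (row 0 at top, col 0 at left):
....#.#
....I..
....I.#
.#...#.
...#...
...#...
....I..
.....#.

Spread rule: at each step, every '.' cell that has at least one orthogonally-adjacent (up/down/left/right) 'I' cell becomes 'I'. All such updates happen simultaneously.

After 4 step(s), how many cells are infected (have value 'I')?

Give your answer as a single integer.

Answer: 41

Derivation:
Step 0 (initial): 3 infected
Step 1: +9 new -> 12 infected
Step 2: +11 new -> 23 infected
Step 3: +10 new -> 33 infected
Step 4: +8 new -> 41 infected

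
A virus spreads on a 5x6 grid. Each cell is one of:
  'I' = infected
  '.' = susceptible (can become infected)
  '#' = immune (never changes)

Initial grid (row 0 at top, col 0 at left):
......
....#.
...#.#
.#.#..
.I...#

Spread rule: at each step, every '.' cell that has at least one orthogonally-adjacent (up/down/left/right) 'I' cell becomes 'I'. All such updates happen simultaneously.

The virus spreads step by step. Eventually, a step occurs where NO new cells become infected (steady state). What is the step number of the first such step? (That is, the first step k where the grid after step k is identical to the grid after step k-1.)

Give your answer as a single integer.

Answer: 10

Derivation:
Step 0 (initial): 1 infected
Step 1: +2 new -> 3 infected
Step 2: +3 new -> 6 infected
Step 3: +3 new -> 9 infected
Step 4: +4 new -> 13 infected
Step 5: +6 new -> 19 infected
Step 6: +2 new -> 21 infected
Step 7: +1 new -> 22 infected
Step 8: +1 new -> 23 infected
Step 9: +1 new -> 24 infected
Step 10: +0 new -> 24 infected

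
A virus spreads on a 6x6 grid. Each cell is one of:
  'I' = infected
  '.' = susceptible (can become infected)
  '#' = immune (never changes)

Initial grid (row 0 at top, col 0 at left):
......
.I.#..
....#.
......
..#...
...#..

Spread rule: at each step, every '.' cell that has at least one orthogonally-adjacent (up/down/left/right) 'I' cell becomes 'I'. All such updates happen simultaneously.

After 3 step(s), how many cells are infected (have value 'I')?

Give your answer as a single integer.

Step 0 (initial): 1 infected
Step 1: +4 new -> 5 infected
Step 2: +5 new -> 10 infected
Step 3: +5 new -> 15 infected

Answer: 15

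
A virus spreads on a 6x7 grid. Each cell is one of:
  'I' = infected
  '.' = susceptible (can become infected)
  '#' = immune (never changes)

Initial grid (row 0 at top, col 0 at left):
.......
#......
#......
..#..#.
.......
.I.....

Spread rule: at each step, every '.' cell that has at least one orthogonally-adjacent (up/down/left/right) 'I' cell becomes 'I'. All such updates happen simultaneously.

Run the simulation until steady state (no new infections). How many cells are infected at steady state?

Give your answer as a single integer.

Answer: 38

Derivation:
Step 0 (initial): 1 infected
Step 1: +3 new -> 4 infected
Step 2: +4 new -> 8 infected
Step 3: +4 new -> 12 infected
Step 4: +5 new -> 17 infected
Step 5: +6 new -> 23 infected
Step 6: +5 new -> 28 infected
Step 7: +4 new -> 32 infected
Step 8: +3 new -> 35 infected
Step 9: +2 new -> 37 infected
Step 10: +1 new -> 38 infected
Step 11: +0 new -> 38 infected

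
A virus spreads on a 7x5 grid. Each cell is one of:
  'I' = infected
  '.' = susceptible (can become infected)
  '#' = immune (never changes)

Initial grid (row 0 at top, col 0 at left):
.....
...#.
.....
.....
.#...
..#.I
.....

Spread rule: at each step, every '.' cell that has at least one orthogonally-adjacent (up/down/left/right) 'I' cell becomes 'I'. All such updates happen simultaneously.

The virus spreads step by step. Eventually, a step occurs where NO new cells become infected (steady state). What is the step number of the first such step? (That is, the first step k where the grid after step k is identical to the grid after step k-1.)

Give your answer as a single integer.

Step 0 (initial): 1 infected
Step 1: +3 new -> 4 infected
Step 2: +3 new -> 7 infected
Step 3: +4 new -> 11 infected
Step 4: +4 new -> 15 infected
Step 5: +5 new -> 20 infected
Step 6: +5 new -> 25 infected
Step 7: +4 new -> 29 infected
Step 8: +2 new -> 31 infected
Step 9: +1 new -> 32 infected
Step 10: +0 new -> 32 infected

Answer: 10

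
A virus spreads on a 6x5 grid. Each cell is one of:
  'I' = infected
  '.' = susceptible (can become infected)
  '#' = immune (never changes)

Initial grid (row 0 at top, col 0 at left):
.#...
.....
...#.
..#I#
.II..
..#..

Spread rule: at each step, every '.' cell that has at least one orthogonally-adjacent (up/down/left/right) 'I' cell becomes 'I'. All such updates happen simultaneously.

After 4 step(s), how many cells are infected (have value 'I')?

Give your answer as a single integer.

Step 0 (initial): 3 infected
Step 1: +4 new -> 7 infected
Step 2: +5 new -> 12 infected
Step 3: +4 new -> 16 infected
Step 4: +2 new -> 18 infected

Answer: 18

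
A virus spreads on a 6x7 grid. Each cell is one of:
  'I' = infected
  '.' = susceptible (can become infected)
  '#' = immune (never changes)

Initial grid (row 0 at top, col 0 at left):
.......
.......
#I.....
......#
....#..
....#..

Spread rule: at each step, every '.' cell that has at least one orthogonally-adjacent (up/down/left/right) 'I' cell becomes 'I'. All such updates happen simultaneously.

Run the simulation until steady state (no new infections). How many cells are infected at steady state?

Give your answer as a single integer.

Answer: 38

Derivation:
Step 0 (initial): 1 infected
Step 1: +3 new -> 4 infected
Step 2: +7 new -> 11 infected
Step 3: +8 new -> 19 infected
Step 4: +7 new -> 26 infected
Step 5: +5 new -> 31 infected
Step 6: +3 new -> 34 infected
Step 7: +3 new -> 37 infected
Step 8: +1 new -> 38 infected
Step 9: +0 new -> 38 infected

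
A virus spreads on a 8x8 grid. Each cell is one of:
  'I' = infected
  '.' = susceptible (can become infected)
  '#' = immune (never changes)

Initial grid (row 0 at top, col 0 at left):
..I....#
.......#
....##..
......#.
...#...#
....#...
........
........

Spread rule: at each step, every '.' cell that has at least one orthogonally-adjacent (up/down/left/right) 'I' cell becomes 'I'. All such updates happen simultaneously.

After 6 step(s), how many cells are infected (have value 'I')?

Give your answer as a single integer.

Step 0 (initial): 1 infected
Step 1: +3 new -> 4 infected
Step 2: +5 new -> 9 infected
Step 3: +6 new -> 15 infected
Step 4: +6 new -> 21 infected
Step 5: +5 new -> 26 infected
Step 6: +7 new -> 33 infected

Answer: 33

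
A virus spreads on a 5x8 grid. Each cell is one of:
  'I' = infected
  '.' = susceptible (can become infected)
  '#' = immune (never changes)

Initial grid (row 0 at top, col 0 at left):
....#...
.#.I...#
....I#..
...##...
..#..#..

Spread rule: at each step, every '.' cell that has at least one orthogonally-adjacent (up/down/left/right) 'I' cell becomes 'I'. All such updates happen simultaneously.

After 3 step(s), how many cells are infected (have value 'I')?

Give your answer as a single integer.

Step 0 (initial): 2 infected
Step 1: +4 new -> 6 infected
Step 2: +3 new -> 9 infected
Step 3: +5 new -> 14 infected

Answer: 14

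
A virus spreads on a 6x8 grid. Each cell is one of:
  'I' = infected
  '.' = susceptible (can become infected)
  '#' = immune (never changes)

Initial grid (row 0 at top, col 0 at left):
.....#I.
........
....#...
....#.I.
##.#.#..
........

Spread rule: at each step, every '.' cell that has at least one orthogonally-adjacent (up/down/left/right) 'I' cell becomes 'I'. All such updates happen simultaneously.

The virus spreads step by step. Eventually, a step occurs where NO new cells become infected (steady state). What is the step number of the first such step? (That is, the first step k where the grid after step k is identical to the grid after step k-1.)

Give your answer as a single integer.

Step 0 (initial): 2 infected
Step 1: +6 new -> 8 infected
Step 2: +6 new -> 14 infected
Step 3: +3 new -> 17 infected
Step 4: +3 new -> 20 infected
Step 5: +5 new -> 25 infected
Step 6: +5 new -> 30 infected
Step 7: +6 new -> 36 infected
Step 8: +4 new -> 40 infected
Step 9: +1 new -> 41 infected
Step 10: +0 new -> 41 infected

Answer: 10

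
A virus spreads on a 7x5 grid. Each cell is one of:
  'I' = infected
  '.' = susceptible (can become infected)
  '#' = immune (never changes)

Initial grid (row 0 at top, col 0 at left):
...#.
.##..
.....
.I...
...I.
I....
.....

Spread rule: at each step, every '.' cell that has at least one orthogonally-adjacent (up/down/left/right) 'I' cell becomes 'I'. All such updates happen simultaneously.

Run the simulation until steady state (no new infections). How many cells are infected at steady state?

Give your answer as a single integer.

Step 0 (initial): 3 infected
Step 1: +11 new -> 14 infected
Step 2: +8 new -> 22 infected
Step 3: +5 new -> 27 infected
Step 4: +2 new -> 29 infected
Step 5: +2 new -> 31 infected
Step 6: +1 new -> 32 infected
Step 7: +0 new -> 32 infected

Answer: 32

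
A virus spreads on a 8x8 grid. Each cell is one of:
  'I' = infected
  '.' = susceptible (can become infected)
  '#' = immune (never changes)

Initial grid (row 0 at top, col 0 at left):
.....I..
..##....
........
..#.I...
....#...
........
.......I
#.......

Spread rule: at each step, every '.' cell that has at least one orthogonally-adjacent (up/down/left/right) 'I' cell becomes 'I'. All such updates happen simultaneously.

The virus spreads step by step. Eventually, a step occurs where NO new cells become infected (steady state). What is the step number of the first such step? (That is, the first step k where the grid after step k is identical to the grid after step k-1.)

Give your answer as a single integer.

Answer: 8

Derivation:
Step 0 (initial): 3 infected
Step 1: +9 new -> 12 infected
Step 2: +13 new -> 25 infected
Step 3: +11 new -> 36 infected
Step 4: +8 new -> 44 infected
Step 5: +8 new -> 52 infected
Step 6: +5 new -> 57 infected
Step 7: +2 new -> 59 infected
Step 8: +0 new -> 59 infected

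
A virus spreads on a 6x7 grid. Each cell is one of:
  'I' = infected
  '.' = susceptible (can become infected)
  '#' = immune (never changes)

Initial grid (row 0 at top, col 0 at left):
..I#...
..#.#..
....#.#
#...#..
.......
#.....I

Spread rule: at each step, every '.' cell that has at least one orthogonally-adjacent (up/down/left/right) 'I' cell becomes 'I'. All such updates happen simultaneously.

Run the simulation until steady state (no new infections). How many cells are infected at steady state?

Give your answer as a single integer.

Step 0 (initial): 2 infected
Step 1: +3 new -> 5 infected
Step 2: +5 new -> 10 infected
Step 3: +5 new -> 15 infected
Step 4: +6 new -> 21 infected
Step 5: +7 new -> 28 infected
Step 6: +4 new -> 32 infected
Step 7: +2 new -> 34 infected
Step 8: +0 new -> 34 infected

Answer: 34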